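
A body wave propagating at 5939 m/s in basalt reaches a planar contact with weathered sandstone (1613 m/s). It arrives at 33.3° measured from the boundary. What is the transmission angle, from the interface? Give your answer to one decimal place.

76.9°

Angle from the normal: 90° − 33.3° = 56.7°.
sin θ₁/V₁ = sin θ₂/V₂ ⇒ sin θ₂ = 1613·sin 56.7°/5939 = 1613·0.8358/5939 = 0.2270.
θ₂ = arcsin 0.2270 = 13.12° from the normal.
From the interface: 90° − 13.12° = 76.88°.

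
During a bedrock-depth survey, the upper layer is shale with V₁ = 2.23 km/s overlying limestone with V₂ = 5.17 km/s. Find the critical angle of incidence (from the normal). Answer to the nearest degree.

Critical incidence: sin θ_c = V₁/V₂ = 2.23/5.17 = 0.4313.
θ_c = arcsin 0.4313 = 25.55°.

26°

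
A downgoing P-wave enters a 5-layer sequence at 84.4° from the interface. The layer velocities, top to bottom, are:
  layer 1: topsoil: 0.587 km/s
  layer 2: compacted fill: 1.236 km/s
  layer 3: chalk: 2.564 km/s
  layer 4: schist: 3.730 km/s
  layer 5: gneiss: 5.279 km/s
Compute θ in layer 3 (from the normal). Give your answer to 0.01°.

25.23°

From the normal: θ₁ = 90° − 84.4° = 5.6°.
Snell's law across each interface conserves sin θ / V, so sin θ_3 = V_3·sin θ₁/V₁.
sin θ_3 = 2.564 × sin 5.6° / 0.587 = 0.4262.
θ_3 = arcsin 0.4262 = 25.23°.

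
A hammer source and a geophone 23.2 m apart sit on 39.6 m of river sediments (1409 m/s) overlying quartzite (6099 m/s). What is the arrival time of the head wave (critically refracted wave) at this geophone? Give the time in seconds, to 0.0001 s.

θ_c = arcsin(V₁/V₂) = arcsin(1409/6099) = 13.36°, cos θ_c = 0.9729.
Intercept time tᵢ = 2h cos θ_c / V₁ = 2·39.6·0.9729/1409 = 0.05469 s.
t = x/V₂ + tᵢ = 23.2/6099 + 0.05469 = 0.05849 s.

0.0585 s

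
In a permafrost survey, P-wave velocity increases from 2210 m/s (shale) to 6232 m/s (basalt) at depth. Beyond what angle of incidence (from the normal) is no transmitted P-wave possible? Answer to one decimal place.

20.8°

At critical incidence the refracted ray runs along the interface (θ₂ = 90°), so sin θ_c = V₁/V₂.
θ_c = arcsin(2210/6232) = arcsin 0.3546 = 20.77°.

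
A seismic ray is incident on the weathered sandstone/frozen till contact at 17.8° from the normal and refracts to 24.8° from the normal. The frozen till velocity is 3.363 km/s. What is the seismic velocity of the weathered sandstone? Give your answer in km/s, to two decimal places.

2.45 km/s

sin 17.8° = 0.3057; sin 24.8° = 0.4195.
V₁ = V₂·(sin θ₁/sin θ₂) = 3.363·(0.3057/0.4195) = 2.45 km/s.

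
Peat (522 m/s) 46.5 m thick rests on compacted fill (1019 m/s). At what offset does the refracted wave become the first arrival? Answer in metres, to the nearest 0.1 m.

163.8 m

θ_c = arcsin(522/1019) = 30.81°, so cos θ_c = 0.8588 and tᵢ = 2h cos θ_c/V₁ = 0.1530 s.
At crossover x/V₁ = x/V₂ + tᵢ ⇒ x = tᵢ/(1/V₁ − 1/V₂) = 0.15301/(1.9157e-03 − 9.8135e-04) = 163.76 m.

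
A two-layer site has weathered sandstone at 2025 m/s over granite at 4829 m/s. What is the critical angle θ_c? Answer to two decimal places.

24.79°

At critical incidence the refracted ray runs along the interface (θ₂ = 90°), so sin θ_c = V₁/V₂.
θ_c = arcsin(2025/4829) = arcsin 0.4193 = 24.79°.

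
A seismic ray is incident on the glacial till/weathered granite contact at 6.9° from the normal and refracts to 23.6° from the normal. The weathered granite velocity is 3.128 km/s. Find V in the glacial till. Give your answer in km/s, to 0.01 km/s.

Snell's law: sin 6.9°/V₁ = sin 23.6°/V₂.
V₁ = V₂·sin 6.9°/sin 23.6° = 3.128 × 0.3001 = 0.94 km/s.

0.94 km/s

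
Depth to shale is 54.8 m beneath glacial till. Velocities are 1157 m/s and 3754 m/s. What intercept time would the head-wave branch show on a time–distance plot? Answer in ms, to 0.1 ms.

90.1 ms

tᵢ = 2h·√(V₂²−V₁²)/(V₁V₂).
√(V₂²−V₁²) = √(3754²−1157²) = 3571.3 m/s.
tᵢ = 2·54.8·3571.3/(1157·3754) = 0.09012 s.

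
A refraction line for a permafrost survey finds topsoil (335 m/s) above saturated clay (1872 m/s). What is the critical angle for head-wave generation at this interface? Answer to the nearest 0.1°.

10.3°

At critical incidence the refracted ray runs along the interface (θ₂ = 90°), so sin θ_c = V₁/V₂.
θ_c = arcsin(335/1872) = arcsin 0.1790 = 10.31°.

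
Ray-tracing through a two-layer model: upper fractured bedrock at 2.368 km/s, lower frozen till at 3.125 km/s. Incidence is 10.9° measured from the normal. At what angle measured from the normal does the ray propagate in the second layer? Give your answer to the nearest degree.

14°

sin θ₁/V₁ = sin θ₂/V₂ ⇒ sin θ₂ = 3.125·sin 10.9°/2.368 = 3.125·0.1891/2.368 = 0.2495.
θ₂ = arcsin 0.2495 = 14.45° from the normal.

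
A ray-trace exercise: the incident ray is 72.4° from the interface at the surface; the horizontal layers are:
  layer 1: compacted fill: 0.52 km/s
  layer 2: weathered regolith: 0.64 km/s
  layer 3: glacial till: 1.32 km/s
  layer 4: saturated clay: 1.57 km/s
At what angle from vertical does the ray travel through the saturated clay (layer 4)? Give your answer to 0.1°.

From the normal: θ₁ = 90° − 72.4° = 17.6°.
Snell's law across each interface conserves sin θ / V, so sin θ_4 = V_4·sin θ₁/V₁.
sin θ_4 = 1.57 × sin 17.6° / 0.52 = 0.9129.
θ_4 = 65.91° from the vertical.

65.9°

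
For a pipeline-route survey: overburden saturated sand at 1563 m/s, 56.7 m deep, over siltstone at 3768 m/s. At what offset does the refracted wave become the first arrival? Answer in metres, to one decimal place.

x_cross = 2h·√((V₂+V₁)/(V₂−V₁)).
(V₂+V₁)/(V₂−V₁) = (3768+1563)/(3768−1563) = 2.4177; √ = 1.5549.
x_cross = 2·56.7·1.5549 = 176.32 m.

176.3 m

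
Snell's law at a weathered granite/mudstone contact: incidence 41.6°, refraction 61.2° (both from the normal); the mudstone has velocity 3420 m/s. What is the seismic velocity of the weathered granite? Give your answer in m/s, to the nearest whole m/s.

2591 m/s

Snell's law: sin 41.6°/V₁ = sin 61.2°/V₂.
V₁ = V₂·sin 41.6°/sin 61.2° = 3420 × 0.7576 = 2591.13 m/s.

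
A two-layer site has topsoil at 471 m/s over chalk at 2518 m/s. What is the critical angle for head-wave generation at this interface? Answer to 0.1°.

At critical incidence the refracted ray runs along the interface (θ₂ = 90°), so sin θ_c = V₁/V₂.
θ_c = arcsin(471/2518) = arcsin 0.1871 = 10.78°.

10.8°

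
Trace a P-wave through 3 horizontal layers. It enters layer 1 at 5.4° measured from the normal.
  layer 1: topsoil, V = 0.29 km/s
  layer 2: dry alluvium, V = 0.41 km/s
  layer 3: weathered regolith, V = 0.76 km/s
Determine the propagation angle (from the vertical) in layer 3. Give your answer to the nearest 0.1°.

14.3°

Ray parameter p = sin 5.4° / 0.29 = 3.2451e-01 s/km.
sin θ_3 = p·V_3 = 3.2451e-01 × 0.76 = 0.2466.
θ_3 = arcsin 0.2466 = 14.28°.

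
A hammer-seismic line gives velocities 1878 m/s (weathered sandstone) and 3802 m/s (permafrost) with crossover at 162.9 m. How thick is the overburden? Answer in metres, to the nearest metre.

x_cross = 2h·√((V₂+V₁)/(V₂−V₁)) → h = x_cross / (2·√((V₂+V₁)/(V₂−V₁))).
√((V₂+V₁)/(V₂−V₁)) = √((3802+1878)/(3802−1878)) = 1.7182.
h = 162.9 / (2·1.7182) = 47.40 m.

47 m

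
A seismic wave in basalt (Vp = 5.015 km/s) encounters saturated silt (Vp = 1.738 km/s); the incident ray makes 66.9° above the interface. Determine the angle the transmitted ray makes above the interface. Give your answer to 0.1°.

82.2°

Angle from the normal: 90° − 66.9° = 23.1°.
sin θ₁/V₁ = sin θ₂/V₂ ⇒ sin θ₂ = 1.738·sin 23.1°/5.015 = 1.738·0.3923/5.015 = 0.1360.
θ₂ = sin⁻¹(0.1360) = 7.81° (from vertical).
From the interface: 90° − 7.81° = 82.19°.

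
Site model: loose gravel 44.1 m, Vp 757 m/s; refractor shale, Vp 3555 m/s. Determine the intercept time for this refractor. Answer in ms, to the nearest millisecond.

114 ms

tᵢ = 2h·√(V₂²−V₁²)/(V₁V₂).
√(V₂²−V₁²) = √(3555²−757²) = 3473.5 m/s.
tᵢ = 2·44.1·3473.5/(757·3555) = 0.11384 s.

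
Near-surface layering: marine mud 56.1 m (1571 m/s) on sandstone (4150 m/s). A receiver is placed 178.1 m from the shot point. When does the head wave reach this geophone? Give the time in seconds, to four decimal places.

0.1090 s

θ_c = arcsin(V₁/V₂) = arcsin(1571/4150) = 22.24°, cos θ_c = 0.9256.
Intercept time tᵢ = 2h cos θ_c / V₁ = 2·56.1·0.9256/1571 = 0.06610 s.
t = x/V₂ + tᵢ = 178.1/4150 + 0.06610 = 0.10902 s.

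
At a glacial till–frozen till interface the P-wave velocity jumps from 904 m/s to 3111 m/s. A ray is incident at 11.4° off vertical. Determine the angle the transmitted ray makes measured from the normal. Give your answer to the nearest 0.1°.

42.9°

Snell's law: sin θ₂ = (V₂/V₁)·sin θ₁ = (3111/904)·sin 11.4° = 0.6802.
θ₂ = sin⁻¹(0.6802) = 42.86° (from vertical).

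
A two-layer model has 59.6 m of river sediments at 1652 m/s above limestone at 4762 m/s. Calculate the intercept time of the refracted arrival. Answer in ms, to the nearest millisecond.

tᵢ = 2h·√(V₂²−V₁²)/(V₁V₂).
√(V₂²−V₁²) = √(4762²−1652²) = 4466.3 m/s.
tᵢ = 2·59.6·4466.3/(1652·4762) = 0.06767 s.

68 ms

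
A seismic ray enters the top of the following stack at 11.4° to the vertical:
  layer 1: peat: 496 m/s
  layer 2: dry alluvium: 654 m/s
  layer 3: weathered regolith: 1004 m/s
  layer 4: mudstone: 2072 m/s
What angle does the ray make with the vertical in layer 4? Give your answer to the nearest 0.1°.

Snell's law across each interface conserves sin θ / V, so sin θ_4 = V_4·sin θ₁/V₁.
sin θ_4 = 2072 × sin 11.4° / 496 = 0.8257.
θ_4 = arcsin 0.8257 = 55.66°.

55.7°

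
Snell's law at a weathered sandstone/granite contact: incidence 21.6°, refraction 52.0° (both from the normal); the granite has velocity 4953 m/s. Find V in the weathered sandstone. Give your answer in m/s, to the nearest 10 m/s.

Snell's law: sin 21.6°/V₁ = sin 52.0°/V₂.
V₁ = V₂·sin 21.6°/sin 52.0° = 4953 × 0.4672 = 2313.83 m/s.

2310 m/s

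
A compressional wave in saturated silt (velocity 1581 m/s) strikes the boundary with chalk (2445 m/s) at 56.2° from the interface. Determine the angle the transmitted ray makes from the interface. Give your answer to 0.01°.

30.65°

Angle from the normal: 90° − 56.2° = 33.8°.
Snell's law: sin θ₂ = (V₂/V₁)·sin θ₁ = (2445/1581)·sin 33.8° = 0.8603.
θ₂ = sin⁻¹(0.8603) = 59.35° (from vertical).
From the interface: 90° − 59.35° = 30.65°.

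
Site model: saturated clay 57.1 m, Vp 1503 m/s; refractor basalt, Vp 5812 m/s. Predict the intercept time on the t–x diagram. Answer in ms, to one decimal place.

73.4 ms

θ_c = arcsin(V₁/V₂) = arcsin(1503/5812) = 14.99°; cos θ_c = 0.9660.
tᵢ = 2h·cos θ_c / V₁ = 2·57.1·0.9660 / 1503 = 0.07340 s.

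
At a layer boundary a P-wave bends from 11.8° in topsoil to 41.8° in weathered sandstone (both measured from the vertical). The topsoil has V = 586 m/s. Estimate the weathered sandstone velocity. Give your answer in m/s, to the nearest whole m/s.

Snell's law: sin 11.8°/V₁ = sin 41.8°/V₂.
V₂ = V₁·sin 41.8°/sin 11.8° = 586 × 3.2594 = 1910.00 m/s.

1910 m/s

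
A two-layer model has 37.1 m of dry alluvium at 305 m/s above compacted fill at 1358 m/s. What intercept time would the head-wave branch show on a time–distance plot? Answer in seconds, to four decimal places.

0.2371 s

θ_c = arcsin(V₁/V₂) = arcsin(305/1358) = 12.98°; cos θ_c = 0.9745.
tᵢ = 2h·cos θ_c / V₁ = 2·37.1·0.9745 / 305 = 0.23706 s.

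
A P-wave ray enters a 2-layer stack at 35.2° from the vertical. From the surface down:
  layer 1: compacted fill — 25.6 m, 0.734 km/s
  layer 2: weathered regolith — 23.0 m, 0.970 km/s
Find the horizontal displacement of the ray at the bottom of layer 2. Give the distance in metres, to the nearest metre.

45 m

Ray parameter p = sin 35.2° / 0.734 km/s = 7.8533e-01 s/km.
Layer 1: θ = 35.20°; offset = 25.6·tan 35.20° = 18.059 m.
Layer 2: sin θ = p·0.970 = 0.7618 → θ = 49.62°; offset = 23.0·tan 49.62° = 27.045 m.
Total horizontal offset = 45.103 m.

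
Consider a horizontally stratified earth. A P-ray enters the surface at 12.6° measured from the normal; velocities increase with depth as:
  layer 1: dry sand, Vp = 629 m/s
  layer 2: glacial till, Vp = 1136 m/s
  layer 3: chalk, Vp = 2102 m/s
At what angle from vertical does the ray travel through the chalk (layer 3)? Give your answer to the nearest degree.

Snell's law across each interface conserves sin θ / V, so sin θ_3 = V_3·sin θ₁/V₁.
sin θ_3 = 2102 × sin 12.6° / 629 = 0.7290.
θ_3 = 46.80° from the vertical.

47°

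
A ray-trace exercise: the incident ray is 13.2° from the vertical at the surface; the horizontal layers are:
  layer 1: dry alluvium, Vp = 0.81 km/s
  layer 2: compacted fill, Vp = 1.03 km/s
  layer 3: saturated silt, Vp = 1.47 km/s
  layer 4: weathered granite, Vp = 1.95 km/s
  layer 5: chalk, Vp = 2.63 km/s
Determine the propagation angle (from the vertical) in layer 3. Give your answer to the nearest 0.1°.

Snell's law across each interface conserves sin θ / V, so sin θ_3 = V_3·sin θ₁/V₁.
sin θ_3 = 1.47 × sin 13.2° / 0.81 = 0.4144.
θ_3 = arcsin 0.4144 = 24.48°.

24.5°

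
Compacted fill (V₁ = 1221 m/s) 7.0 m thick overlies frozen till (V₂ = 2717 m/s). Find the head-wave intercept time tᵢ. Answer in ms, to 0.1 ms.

θ_c = arcsin(V₁/V₂) = arcsin(1221/2717) = 26.70°; cos θ_c = 0.8933.
tᵢ = 2h·cos θ_c / V₁ = 2·7.0·0.8933 / 1221 = 0.01024 s.

10.2 ms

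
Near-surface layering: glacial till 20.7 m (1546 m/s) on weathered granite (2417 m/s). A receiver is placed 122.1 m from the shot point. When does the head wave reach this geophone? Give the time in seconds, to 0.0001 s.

t = x/V₂ + 2h·√(V₂²−V₁²)/(V₁V₂).
√(V₂²−V₁²) = √(2417²−1546²) = 1857.9 m/s; delay term = 2·20.7·1857.9/(1546·2417) = 0.02058 s.
t = 122.1/2417 + 0.02058 = 0.07110 s.

0.0711 s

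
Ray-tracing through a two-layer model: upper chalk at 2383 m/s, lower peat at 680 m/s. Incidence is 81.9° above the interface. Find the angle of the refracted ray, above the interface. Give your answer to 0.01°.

Angle from the normal: 90° − 81.9° = 8.1°.
Snell's law: sin θ₂ = (V₂/V₁)·sin θ₁ = (680/2383)·sin 8.1° = 0.0402.
θ₂ = sin⁻¹(0.0402) = 2.30° (from vertical).
From the interface: 90° − 2.30° = 87.70°.

87.70°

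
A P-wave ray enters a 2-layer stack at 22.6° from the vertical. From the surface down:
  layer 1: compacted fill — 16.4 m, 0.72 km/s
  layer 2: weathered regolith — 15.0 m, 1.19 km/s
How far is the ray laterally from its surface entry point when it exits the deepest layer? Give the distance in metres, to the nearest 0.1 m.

19.2 m

p = sin θ₁/V₁ = sin 22.6°/0.72 = 5.3374e-01 s/km is conserved through the stack.
Layer 1: θ = 22.60°; offset = 16.4·tan 22.60° = 6.827 m.
Layer 2: sin θ = p·1.19 = 0.6352 → θ = 39.43°; offset = 15.0·tan 39.43° = 12.335 m.
Summing the layer offsets gives 19.162 m.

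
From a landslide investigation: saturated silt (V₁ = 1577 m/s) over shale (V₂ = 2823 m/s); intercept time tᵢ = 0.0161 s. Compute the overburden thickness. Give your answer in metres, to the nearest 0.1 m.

15.3 m

θ_c = arcsin(1577/2823) = 33.96°; cos θ_c = 0.8294.
tᵢ = 2h cos θ_c/V₁ ⇒ h = tᵢ·V₁/(2 cos θ_c) = 0.0161·1577/(2·0.8294) = 15.31 m.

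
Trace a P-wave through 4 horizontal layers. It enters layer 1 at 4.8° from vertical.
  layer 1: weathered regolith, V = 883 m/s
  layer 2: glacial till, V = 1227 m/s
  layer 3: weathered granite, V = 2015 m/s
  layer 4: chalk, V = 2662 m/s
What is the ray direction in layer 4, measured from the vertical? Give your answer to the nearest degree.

15°

Ray parameter p = sin 4.8° / 883 = 9.4765e-05 s/m.
sin θ_4 = p·V_4 = 9.4765e-05 × 2662 = 0.2523.
θ_4 = arcsin 0.2523 = 14.61°.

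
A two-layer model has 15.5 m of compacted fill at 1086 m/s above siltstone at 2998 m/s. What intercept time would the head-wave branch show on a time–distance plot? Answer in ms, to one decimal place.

tᵢ = 2h·√(V₂²−V₁²)/(V₁V₂).
√(V₂²−V₁²) = √(2998²−1086²) = 2794.4 m/s.
tᵢ = 2·15.5·2794.4/(1086·2998) = 0.02661 s.

26.6 ms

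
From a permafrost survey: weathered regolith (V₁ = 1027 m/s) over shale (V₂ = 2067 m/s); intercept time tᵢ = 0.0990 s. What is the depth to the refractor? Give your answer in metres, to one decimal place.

58.6 m

h = tᵢ·V₁·V₂ / (2·√(V₂²−V₁²)).
√(V₂²−V₁²) = √(2067² − 1027²) = 1793.8 m/s.
h = 0.099 s × 1027 × 2067 / (2 × 1793.8) = 58.58 m.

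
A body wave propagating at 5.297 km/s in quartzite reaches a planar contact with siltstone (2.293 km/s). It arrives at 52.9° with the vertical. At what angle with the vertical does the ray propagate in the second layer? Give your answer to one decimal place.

20.2°

sin θ₁/V₁ = sin θ₂/V₂ ⇒ sin θ₂ = 2.293·sin 52.9°/5.297 = 2.293·0.7976/5.297 = 0.3453.
θ₂ = sin⁻¹(0.3453) = 20.20° (from vertical).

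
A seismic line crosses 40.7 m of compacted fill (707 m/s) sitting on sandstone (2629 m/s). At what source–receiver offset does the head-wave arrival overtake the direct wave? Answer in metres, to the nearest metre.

107 m

θ_c = arcsin(707/2629) = 15.60°, so cos θ_c = 0.9632 and tᵢ = 2h cos θ_c/V₁ = 0.1109 s.
At crossover x/V₁ = x/V₂ + tᵢ ⇒ x = tᵢ/(1/V₁ − 1/V₂) = 0.11089/(1.4144e-03 − 3.8037e-04) = 107.24 m.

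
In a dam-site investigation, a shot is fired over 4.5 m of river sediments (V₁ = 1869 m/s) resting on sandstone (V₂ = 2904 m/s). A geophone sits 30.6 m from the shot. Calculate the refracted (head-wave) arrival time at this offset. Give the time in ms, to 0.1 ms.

t = x/V₂ + 2h·√(V₂²−V₁²)/(V₁V₂).
√(V₂²−V₁²) = √(2904²−1869²) = 2222.6 m/s; delay term = 2·4.5·2222.6/(1869·2904) = 0.00369 s.
t = 30.6/2904 + 0.00369 = 0.01422 s.

14.2 ms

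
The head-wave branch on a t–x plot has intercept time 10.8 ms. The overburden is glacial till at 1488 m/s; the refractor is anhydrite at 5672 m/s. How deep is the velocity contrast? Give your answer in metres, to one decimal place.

8.3 m

θ_c = arcsin(1488/5672) = 15.21°; cos θ_c = 0.9650.
tᵢ = 2h cos θ_c/V₁ ⇒ h = tᵢ·V₁/(2 cos θ_c) = 0.0108·1488/(2·0.9650) = 8.33 m.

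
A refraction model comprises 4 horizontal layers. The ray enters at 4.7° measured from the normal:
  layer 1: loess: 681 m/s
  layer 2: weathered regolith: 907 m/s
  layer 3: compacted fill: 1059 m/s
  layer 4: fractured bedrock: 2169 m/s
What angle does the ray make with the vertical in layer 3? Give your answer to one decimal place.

Ray parameter p = sin 4.7° / 681 = 1.2032e-04 s/m.
sin θ_3 = p·V_3 = 1.2032e-04 × 1059 = 0.1274.
θ_3 = 7.32° from the vertical.

7.3°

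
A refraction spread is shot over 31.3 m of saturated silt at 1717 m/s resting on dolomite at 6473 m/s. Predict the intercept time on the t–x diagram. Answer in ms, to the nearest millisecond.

tᵢ = 2h·√(V₂²−V₁²)/(V₁V₂).
√(V₂²−V₁²) = √(6473²−1717²) = 6241.1 m/s.
tᵢ = 2·31.3·6241.1/(1717·6473) = 0.03515 s.

35 ms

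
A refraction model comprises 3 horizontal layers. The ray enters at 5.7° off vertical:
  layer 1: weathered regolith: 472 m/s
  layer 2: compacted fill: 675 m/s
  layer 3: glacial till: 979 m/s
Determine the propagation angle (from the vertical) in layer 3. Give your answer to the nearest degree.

Snell's law across each interface conserves sin θ / V, so sin θ_3 = V_3·sin θ₁/V₁.
sin θ_3 = 979 × sin 5.7° / 472 = 0.2060.
θ_3 = arcsin 0.2060 = 11.89°.

12°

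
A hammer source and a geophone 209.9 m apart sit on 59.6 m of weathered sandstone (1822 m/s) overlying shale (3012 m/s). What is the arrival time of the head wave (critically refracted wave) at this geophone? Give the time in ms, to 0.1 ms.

121.8 ms

t = x/V₂ + 2h·√(V₂²−V₁²)/(V₁V₂).
√(V₂²−V₁²) = √(3012²−1822²) = 2398.4 m/s; delay term = 2·59.6·2398.4/(1822·3012) = 0.05210 s.
t = 209.9/3012 + 0.05210 = 0.12178 s.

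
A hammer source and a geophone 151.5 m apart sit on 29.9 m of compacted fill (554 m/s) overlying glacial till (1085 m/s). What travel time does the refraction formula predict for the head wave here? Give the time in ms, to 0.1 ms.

232.4 ms

θ_c = arcsin(V₁/V₂) = arcsin(554/1085) = 30.70°, cos θ_c = 0.8598.
Intercept time tᵢ = 2h cos θ_c / V₁ = 2·29.9·0.8598/554 = 0.09281 s.
t = x/V₂ + tᵢ = 151.5/1085 + 0.09281 = 0.23244 s.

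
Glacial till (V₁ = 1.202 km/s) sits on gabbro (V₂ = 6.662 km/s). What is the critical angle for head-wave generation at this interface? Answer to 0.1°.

10.4°

At critical incidence the refracted ray runs along the interface (θ₂ = 90°), so sin θ_c = V₁/V₂.
θ_c = arcsin(1.202/6.662) = arcsin 0.1804 = 10.39°.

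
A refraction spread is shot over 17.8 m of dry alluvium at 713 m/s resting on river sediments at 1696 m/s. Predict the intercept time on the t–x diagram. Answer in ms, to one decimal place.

θ_c = arcsin(V₁/V₂) = arcsin(713/1696) = 24.86°; cos θ_c = 0.9073.
tᵢ = 2h·cos θ_c / V₁ = 2·17.8·0.9073 / 713 = 0.04530 s.

45.3 ms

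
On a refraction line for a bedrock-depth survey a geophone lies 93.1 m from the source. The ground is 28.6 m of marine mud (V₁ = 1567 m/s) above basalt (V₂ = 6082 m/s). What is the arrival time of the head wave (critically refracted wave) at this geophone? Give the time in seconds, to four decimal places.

0.0506 s

θ_c = arcsin(V₁/V₂) = arcsin(1567/6082) = 14.93°, cos θ_c = 0.9662.
Intercept time tᵢ = 2h cos θ_c / V₁ = 2·28.6·0.9662/1567 = 0.03527 s.
t = x/V₂ + tᵢ = 93.1/6082 + 0.03527 = 0.05058 s.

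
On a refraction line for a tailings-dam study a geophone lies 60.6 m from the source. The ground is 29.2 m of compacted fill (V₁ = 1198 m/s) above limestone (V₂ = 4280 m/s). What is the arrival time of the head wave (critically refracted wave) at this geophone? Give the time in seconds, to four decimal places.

t = x/V₂ + 2h·√(V₂²−V₁²)/(V₁V₂).
√(V₂²−V₁²) = √(4280²−1198²) = 4108.9 m/s; delay term = 2·29.2·4108.9/(1198·4280) = 0.04680 s.
t = 60.6/4280 + 0.04680 = 0.06096 s.

0.0610 s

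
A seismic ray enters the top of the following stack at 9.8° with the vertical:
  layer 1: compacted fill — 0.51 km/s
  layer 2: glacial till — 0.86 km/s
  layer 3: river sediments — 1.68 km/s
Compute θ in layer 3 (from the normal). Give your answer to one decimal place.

34.1°

Ray parameter p = sin 9.8° / 0.51 = 3.3374e-01 s/km.
sin θ_3 = p·V_3 = 3.3374e-01 × 1.68 = 0.5607.
θ_3 = 34.10° from the vertical.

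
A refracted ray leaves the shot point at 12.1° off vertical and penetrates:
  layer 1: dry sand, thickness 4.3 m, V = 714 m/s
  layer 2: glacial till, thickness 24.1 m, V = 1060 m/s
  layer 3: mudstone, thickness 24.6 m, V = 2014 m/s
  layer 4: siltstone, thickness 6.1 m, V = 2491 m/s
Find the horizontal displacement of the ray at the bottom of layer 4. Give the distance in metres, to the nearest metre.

33 m

Ray parameter p = sin 12.1° / 714 m/s = 2.9358e-04 s/m.
Layer 1: θ = 12.10°; offset = 4.3·tan 12.10° = 0.922 m.
Layer 2: sin θ = p·1060 = 0.3112 → θ = 18.13°; offset = 24.1·tan 18.13° = 7.892 m.
Layer 3: sin θ = p·2014 = 0.5913 → θ = 36.25°; offset = 24.6·tan 36.25° = 18.036 m.
Layer 4: sin θ = p·2491 = 0.7313 → θ = 47.00°; offset = 6.1·tan 47.00° = 6.541 m.
Σ offsets = 33.390 m.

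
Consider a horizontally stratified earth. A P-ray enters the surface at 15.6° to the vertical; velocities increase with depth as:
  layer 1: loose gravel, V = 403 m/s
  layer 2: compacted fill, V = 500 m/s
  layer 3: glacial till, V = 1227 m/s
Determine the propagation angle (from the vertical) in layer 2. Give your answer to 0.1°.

19.5°

Ray parameter p = sin 15.6° / 403 = 6.6729e-04 s/m.
sin θ_2 = p·V_2 = 6.6729e-04 × 500 = 0.3336.
θ_2 = arcsin 0.3336 = 19.49°.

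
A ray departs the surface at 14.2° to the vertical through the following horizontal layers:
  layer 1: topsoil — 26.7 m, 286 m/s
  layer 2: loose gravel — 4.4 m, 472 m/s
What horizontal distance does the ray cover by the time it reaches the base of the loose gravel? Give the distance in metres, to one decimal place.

p = sin θ₁/V₁ = sin 14.2°/286 = 8.5772e-04 s/m is conserved through the stack.
Layer 1: θ = 14.20°; offset = 26.7·tan 14.20° = 6.756 m.
Layer 2: sin θ = p·472 = 0.4048 → θ = 23.88°; offset = 4.4·tan 23.88° = 1.948 m.
Σ offsets = 8.704 m.

8.7 m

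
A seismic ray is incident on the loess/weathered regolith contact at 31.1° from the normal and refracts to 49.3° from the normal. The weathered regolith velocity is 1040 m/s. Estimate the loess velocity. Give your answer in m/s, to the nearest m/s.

709 m/s

sin 31.1° = 0.5165; sin 49.3° = 0.7581.
V₁ = V₂·(sin θ₁/sin θ₂) = 1040·(0.5165/0.7581) = 708.57 m/s.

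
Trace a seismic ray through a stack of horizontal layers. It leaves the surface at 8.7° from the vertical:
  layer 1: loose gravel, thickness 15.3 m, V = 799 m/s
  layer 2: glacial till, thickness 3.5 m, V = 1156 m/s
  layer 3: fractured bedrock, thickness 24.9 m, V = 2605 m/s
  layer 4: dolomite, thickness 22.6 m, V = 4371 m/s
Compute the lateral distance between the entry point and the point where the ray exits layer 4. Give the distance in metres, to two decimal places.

50.55 m

p = sin θ₁/V₁ = sin 8.7°/799 = 1.8931e-04 s/m is conserved through the stack.
Layer 1: θ = 8.70°; offset = 15.3·tan 8.70° = 2.3412 m.
Layer 2: sin θ = p·1156 = 0.2188 → θ = 12.64°; offset = 3.5·tan 12.64° = 0.7850 m.
Layer 3: sin θ = p·2605 = 0.4932 → θ = 29.55°; offset = 24.9·tan 29.55° = 14.1156 m.
Layer 4: sin θ = p·4371 = 0.8275 → θ = 55.84°; offset = 22.6·tan 55.84° = 33.3065 m.
Summing the layer offsets gives 50.5483 m.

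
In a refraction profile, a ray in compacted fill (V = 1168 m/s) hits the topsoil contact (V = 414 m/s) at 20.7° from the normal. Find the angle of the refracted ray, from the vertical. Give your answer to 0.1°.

Snell's law: sin θ₂ = (V₂/V₁)·sin θ₁ = (414/1168)·sin 20.7° = 0.1253.
θ₂ = sin⁻¹(0.1253) = 7.20° (from vertical).

7.2°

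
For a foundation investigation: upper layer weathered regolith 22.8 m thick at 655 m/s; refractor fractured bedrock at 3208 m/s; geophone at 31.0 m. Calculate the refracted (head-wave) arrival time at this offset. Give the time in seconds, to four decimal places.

t = x/V₂ + 2h·√(V₂²−V₁²)/(V₁V₂).
√(V₂²−V₁²) = √(3208²−655²) = 3140.4 m/s; delay term = 2·22.8·3140.4/(655·3208) = 0.06815 s.
t = 31.0/3208 + 0.06815 = 0.07782 s.

0.0778 s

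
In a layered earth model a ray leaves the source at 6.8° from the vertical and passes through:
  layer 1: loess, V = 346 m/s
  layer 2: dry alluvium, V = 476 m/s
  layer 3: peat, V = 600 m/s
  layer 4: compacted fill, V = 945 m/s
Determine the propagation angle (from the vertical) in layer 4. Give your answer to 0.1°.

18.9°

Ray parameter p = sin 6.8° / 346 = 3.4221e-04 s/m.
sin θ_4 = p·V_4 = 3.4221e-04 × 945 = 0.3234.
θ_4 = 18.87° from the vertical.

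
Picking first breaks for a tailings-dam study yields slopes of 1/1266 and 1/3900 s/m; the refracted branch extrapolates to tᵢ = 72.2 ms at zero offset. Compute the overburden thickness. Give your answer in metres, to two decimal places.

h = tᵢ·V₁·V₂ / (2·√(V₂²−V₁²)).
√(V₂²−V₁²) = √(3900² − 1266²) = 3688.8 m/s.
h = 0.0722 s × 1266 × 3900 / (2 × 3688.8) = 48.32 m.

48.32 m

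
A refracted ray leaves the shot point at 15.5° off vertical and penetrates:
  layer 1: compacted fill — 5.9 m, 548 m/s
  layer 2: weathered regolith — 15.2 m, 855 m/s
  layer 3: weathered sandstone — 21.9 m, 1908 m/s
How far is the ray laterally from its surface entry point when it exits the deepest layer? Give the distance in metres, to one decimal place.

64.2 m

Apply Snell's law at each interface; in layer i the horizontal offset is hᵢ·tan θᵢ.
Layer 1: θ = 15.50°; offset = 5.9·tan 15.50° = 1.636 m.
Layer 2: sin θ = 855·sin 15.5°/548 = 0.4170, θ = 24.64°; offset = 15.2·tan 24.64° = 6.973 m.
Layer 3: sin θ = 1908·sin 15.5°/548 = 0.9305, θ = 68.51°; offset = 21.9·tan 68.51° = 55.614 m.
Σ offsets = 64.223 m.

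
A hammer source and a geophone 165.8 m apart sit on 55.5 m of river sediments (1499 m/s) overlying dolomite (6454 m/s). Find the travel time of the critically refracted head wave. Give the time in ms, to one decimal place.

97.7 ms

θ_c = arcsin(V₁/V₂) = arcsin(1499/6454) = 13.43°, cos θ_c = 0.9727.
Intercept time tᵢ = 2h cos θ_c / V₁ = 2·55.5·0.9727/1499 = 0.07202 s.
t = x/V₂ + tᵢ = 165.8/6454 + 0.07202 = 0.09771 s.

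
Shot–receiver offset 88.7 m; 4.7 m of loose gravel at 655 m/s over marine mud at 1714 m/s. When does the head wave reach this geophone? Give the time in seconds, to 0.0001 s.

0.0650 s

t = x/V₂ + 2h·√(V₂²−V₁²)/(V₁V₂).
√(V₂²−V₁²) = √(1714²−655²) = 1583.9 m/s; delay term = 2·4.7·1583.9/(655·1714) = 0.01326 s.
t = 88.7/1714 + 0.01326 = 0.06501 s.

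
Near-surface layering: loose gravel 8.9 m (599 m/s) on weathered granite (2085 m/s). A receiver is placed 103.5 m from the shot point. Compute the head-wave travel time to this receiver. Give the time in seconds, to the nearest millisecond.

t = x/V₂ + 2h·√(V₂²−V₁²)/(V₁V₂).
√(V₂²−V₁²) = √(2085²−599²) = 1997.1 m/s; delay term = 2·8.9·1997.1/(599·2085) = 0.02846 s.
t = 103.5/2085 + 0.02846 = 0.07810 s.

0.078 s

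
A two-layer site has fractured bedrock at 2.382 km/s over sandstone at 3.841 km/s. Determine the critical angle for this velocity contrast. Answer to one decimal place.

38.3°

At critical incidence the refracted ray runs along the interface (θ₂ = 90°), so sin θ_c = V₁/V₂.
θ_c = arcsin(2.382/3.841) = arcsin 0.6202 = 38.33°.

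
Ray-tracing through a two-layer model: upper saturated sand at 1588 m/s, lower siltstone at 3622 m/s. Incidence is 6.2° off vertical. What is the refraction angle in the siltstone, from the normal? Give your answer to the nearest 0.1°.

14.3°

sin θ₁/V₁ = sin θ₂/V₂ ⇒ sin θ₂ = 3622·sin 6.2°/1588 = 3622·0.1080/1588 = 0.2463.
θ₂ = sin⁻¹(0.2463) = 14.26° (from vertical).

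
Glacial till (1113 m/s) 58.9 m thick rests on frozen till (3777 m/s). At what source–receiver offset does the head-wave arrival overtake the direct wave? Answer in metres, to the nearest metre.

x_cross = 2h·√((V₂+V₁)/(V₂−V₁)).
(V₂+V₁)/(V₂−V₁) = (3777+1113)/(3777−1113) = 1.8356; √ = 1.3548.
x_cross = 2·58.9·1.3548 = 159.60 m.

160 m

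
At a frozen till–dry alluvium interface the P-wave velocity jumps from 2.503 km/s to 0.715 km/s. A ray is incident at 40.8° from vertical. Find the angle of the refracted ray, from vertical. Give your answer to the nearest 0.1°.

Snell's law: sin θ₂ = (V₂/V₁)·sin θ₁ = (0.715/2.503)·sin 40.8° = 0.1867.
θ₂ = sin⁻¹(0.1867) = 10.76° (from vertical).

10.8°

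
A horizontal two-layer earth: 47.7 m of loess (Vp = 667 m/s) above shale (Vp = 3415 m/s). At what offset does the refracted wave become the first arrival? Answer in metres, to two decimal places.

116.27 m

θ_c = arcsin(667/3415) = 11.26°, so cos θ_c = 0.9807 and tᵢ = 2h cos θ_c/V₁ = 0.1403 s.
At crossover x/V₁ = x/V₂ + tᵢ ⇒ x = tᵢ/(1/V₁ − 1/V₂) = 0.14027/(1.4993e-03 − 2.9283e-04) = 116.27 m.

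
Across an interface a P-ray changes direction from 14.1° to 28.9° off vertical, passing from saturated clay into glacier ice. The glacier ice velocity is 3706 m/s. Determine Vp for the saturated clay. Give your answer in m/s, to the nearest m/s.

1868 m/s

sin 14.1° = 0.2436; sin 28.9° = 0.4833.
V₁ = V₂·(sin θ₁/sin θ₂) = 3706·(0.2436/0.4833) = 1868.14 m/s.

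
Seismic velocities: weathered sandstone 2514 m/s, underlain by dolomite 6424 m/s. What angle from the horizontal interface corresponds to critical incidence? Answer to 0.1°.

At critical incidence the refracted ray runs along the interface (θ₂ = 90°), so sin θ_c = V₁/V₂.
θ_c = arcsin(2514/6424) = arcsin 0.3913 = 23.04°.
Measured from the interface: 90° − 23.04° = 66.96°.

67.0°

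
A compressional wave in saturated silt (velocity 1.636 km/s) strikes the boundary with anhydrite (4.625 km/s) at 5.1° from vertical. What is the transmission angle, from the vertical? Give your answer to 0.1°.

sin θ₁/V₁ = sin θ₂/V₂ ⇒ sin θ₂ = 4.625·sin 5.1°/1.636 = 4.625·0.0889/1.636 = 0.2513.
θ₂ = arcsin 0.2513 = 14.55° from the normal.

14.6°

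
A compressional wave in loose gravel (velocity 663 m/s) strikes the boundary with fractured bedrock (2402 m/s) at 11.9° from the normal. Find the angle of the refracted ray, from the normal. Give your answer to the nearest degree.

48°

Snell's law: sin θ₂ = (V₂/V₁)·sin θ₁ = (2402/663)·sin 11.9° = 0.7471.
θ₂ = arcsin 0.7471 = 48.34° from the normal.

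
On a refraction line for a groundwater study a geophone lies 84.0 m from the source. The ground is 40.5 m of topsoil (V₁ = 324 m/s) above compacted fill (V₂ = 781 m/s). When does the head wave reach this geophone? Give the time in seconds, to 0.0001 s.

0.3350 s

t = x/V₂ + 2h·√(V₂²−V₁²)/(V₁V₂).
√(V₂²−V₁²) = √(781²−324²) = 710.6 m/s; delay term = 2·40.5·710.6/(324·781) = 0.22747 s.
t = 84.0/781 + 0.22747 = 0.33503 s.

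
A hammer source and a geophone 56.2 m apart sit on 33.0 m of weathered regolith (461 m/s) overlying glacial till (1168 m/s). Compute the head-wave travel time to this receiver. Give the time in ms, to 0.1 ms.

179.7 ms

θ_c = arcsin(V₁/V₂) = arcsin(461/1168) = 23.25°, cos θ_c = 0.9188.
Intercept time tᵢ = 2h cos θ_c / V₁ = 2·33.0·0.9188/461 = 0.13154 s.
t = x/V₂ + tᵢ = 56.2/1168 + 0.13154 = 0.17966 s.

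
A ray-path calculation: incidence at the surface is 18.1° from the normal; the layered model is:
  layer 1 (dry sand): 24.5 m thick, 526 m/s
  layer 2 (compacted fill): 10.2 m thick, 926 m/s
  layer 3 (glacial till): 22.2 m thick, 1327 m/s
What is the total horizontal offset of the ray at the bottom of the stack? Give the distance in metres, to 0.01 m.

Ray parameter p = sin 18.1° / 526 m/s = 5.9064e-04 s/m.
Layer 1: θ = 18.10°; offset = 24.5·tan 18.10° = 8.0078 m.
Layer 2: sin θ = p·926 = 0.5469 → θ = 33.16°; offset = 10.2·tan 33.16° = 6.6637 m.
Layer 3: sin θ = p·1327 = 0.7838 → θ = 51.61°; offset = 22.2·tan 51.61° = 28.0173 m.
Summing the layer offsets gives 42.6889 m.

42.69 m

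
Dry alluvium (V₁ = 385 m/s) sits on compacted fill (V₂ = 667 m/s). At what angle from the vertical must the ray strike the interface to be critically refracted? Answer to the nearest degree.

Critical incidence: sin θ_c = V₁/V₂ = 385/667 = 0.5772.
θ_c = arcsin 0.5772 = 35.25°.

35°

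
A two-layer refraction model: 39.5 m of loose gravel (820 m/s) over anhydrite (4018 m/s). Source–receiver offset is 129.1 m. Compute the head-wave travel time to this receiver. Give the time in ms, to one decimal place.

θ_c = arcsin(V₁/V₂) = arcsin(820/4018) = 11.78°, cos θ_c = 0.9790.
Intercept time tᵢ = 2h cos θ_c / V₁ = 2·39.5·0.9790/820 = 0.09431 s.
t = x/V₂ + tᵢ = 129.1/4018 + 0.09431 = 0.12644 s.

126.4 ms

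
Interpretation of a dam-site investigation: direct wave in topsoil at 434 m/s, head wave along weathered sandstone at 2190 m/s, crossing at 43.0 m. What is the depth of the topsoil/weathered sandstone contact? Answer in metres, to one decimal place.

17.6 m

h = (x_cross/2)·√((V₂−V₁)/(V₂+V₁)).
(V₂−V₁)/(V₂+V₁) = (2190−434)/(2190+434) = 0.6692; √ = 0.8181.
h = (43.0/2)·0.8181 = 17.59 m.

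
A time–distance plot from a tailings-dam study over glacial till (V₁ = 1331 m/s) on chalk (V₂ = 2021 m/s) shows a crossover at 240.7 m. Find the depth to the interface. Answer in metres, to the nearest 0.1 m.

x_cross = 2h·√((V₂+V₁)/(V₂−V₁)) → h = x_cross / (2·√((V₂+V₁)/(V₂−V₁))).
√((V₂+V₁)/(V₂−V₁)) = √((2021+1331)/(2021−1331)) = 2.2041.
h = 240.7 / (2·2.2041) = 54.60 m.

54.6 m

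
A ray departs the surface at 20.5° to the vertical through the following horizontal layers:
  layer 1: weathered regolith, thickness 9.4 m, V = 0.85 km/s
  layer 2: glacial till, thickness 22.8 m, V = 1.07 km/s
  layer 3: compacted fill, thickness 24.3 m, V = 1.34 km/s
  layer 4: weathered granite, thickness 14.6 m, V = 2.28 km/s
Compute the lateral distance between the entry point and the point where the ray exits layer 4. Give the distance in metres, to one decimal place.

70.8 m

Apply Snell's law at each interface; in layer i the horizontal offset is hᵢ·tan θᵢ.
Layer 1: θ = 20.50°; offset = 9.4·tan 20.50° = 3.515 m.
Layer 2: sin θ = 1.07·sin 20.5°/0.85 = 0.4408, θ = 26.16°; offset = 22.8·tan 26.16° = 11.198 m.
Layer 3: sin θ = 1.34·sin 20.5°/0.85 = 0.5521, θ = 33.51°; offset = 24.3·tan 33.51° = 16.090 m.
Layer 4: sin θ = 2.28·sin 20.5°/0.85 = 0.9394, θ = 69.95°; offset = 14.6·tan 69.95° = 39.999 m.
Σ offsets = 70.803 m.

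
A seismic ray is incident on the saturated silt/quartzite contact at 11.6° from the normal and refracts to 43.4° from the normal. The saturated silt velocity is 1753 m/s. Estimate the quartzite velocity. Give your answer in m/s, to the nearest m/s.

5990 m/s

Snell's law: sin 11.6°/V₁ = sin 43.4°/V₂.
V₂ = V₁·sin 43.4°/sin 11.6° = 1753 × 3.4170 = 5990.04 m/s.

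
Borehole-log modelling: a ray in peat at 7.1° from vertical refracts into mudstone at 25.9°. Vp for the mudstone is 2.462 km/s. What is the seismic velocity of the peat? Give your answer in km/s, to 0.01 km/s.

Snell's law: sin 7.1°/V₁ = sin 25.9°/V₂.
V₁ = V₂·sin 7.1°/sin 25.9° = 2.462 × 0.2830 = 0.70 km/s.

0.70 km/s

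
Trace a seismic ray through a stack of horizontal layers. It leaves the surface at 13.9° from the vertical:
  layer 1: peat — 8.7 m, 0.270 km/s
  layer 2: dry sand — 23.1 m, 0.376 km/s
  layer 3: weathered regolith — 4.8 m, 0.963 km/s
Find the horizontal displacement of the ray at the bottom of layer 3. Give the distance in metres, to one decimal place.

p = sin θ₁/V₁ = sin 13.9°/0.270 = 8.8973e-01 s/km is conserved through the stack.
Layer 1: θ = 13.90°; offset = 8.7·tan 13.90° = 2.153 m.
Layer 2: sin θ = p·0.376 = 0.3345 → θ = 19.54°; offset = 23.1·tan 19.54° = 8.200 m.
Layer 3: sin θ = p·0.963 = 0.8568 → θ = 58.96°; offset = 4.8·tan 58.96° = 7.976 m.
Σ offsets = 18.330 m.

18.3 m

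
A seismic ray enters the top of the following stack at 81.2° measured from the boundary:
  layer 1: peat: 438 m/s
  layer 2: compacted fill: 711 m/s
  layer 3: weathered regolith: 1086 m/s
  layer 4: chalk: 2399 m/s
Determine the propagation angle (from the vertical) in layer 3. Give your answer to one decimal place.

22.3°

From the normal: θ₁ = 90° − 81.2° = 8.8°.
Ray parameter p = sin 8.8° / 438 = 3.4928e-04 s/m.
sin θ_3 = p·V_3 = 3.4928e-04 × 1086 = 0.3793.
θ_3 = 22.29° from the vertical.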